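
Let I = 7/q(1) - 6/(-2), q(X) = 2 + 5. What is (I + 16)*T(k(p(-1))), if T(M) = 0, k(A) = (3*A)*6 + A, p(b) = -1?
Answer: 0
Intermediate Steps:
k(A) = 19*A (k(A) = 18*A + A = 19*A)
q(X) = 7
I = 4 (I = 7/7 - 6/(-2) = 7*(⅐) - 6*(-½) = 1 + 3 = 4)
(I + 16)*T(k(p(-1))) = (4 + 16)*0 = 20*0 = 0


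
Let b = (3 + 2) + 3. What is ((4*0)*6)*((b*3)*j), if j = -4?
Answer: 0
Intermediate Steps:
b = 8 (b = 5 + 3 = 8)
((4*0)*6)*((b*3)*j) = ((4*0)*6)*((8*3)*(-4)) = (0*6)*(24*(-4)) = 0*(-96) = 0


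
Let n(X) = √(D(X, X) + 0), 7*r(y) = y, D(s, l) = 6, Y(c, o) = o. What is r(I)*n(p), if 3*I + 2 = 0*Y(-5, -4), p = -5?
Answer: -2*√6/21 ≈ -0.23328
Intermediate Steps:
I = -⅔ (I = -⅔ + (0*(-4))/3 = -⅔ + (⅓)*0 = -⅔ + 0 = -⅔ ≈ -0.66667)
r(y) = y/7
n(X) = √6 (n(X) = √(6 + 0) = √6)
r(I)*n(p) = ((⅐)*(-⅔))*√6 = -2*√6/21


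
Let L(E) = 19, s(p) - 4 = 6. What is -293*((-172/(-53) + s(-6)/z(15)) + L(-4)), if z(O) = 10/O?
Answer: -578382/53 ≈ -10913.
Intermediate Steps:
s(p) = 10 (s(p) = 4 + 6 = 10)
-293*((-172/(-53) + s(-6)/z(15)) + L(-4)) = -293*((-172/(-53) + 10/((10/15))) + 19) = -293*((-172*(-1/53) + 10/((10*(1/15)))) + 19) = -293*((172/53 + 10/(2/3)) + 19) = -293*((172/53 + 10*(3/2)) + 19) = -293*((172/53 + 15) + 19) = -293*(967/53 + 19) = -293*1974/53 = -578382/53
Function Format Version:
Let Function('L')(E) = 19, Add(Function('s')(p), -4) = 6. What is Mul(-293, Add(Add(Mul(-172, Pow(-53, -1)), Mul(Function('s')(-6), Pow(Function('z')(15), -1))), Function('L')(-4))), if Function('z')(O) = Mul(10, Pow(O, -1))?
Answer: Rational(-578382, 53) ≈ -10913.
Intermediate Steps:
Function('s')(p) = 10 (Function('s')(p) = Add(4, 6) = 10)
Mul(-293, Add(Add(Mul(-172, Pow(-53, -1)), Mul(Function('s')(-6), Pow(Function('z')(15), -1))), Function('L')(-4))) = Mul(-293, Add(Add(Mul(-172, Pow(-53, -1)), Mul(10, Pow(Mul(10, Pow(15, -1)), -1))), 19)) = Mul(-293, Add(Add(Mul(-172, Rational(-1, 53)), Mul(10, Pow(Mul(10, Rational(1, 15)), -1))), 19)) = Mul(-293, Add(Add(Rational(172, 53), Mul(10, Pow(Rational(2, 3), -1))), 19)) = Mul(-293, Add(Add(Rational(172, 53), Mul(10, Rational(3, 2))), 19)) = Mul(-293, Add(Add(Rational(172, 53), 15), 19)) = Mul(-293, Add(Rational(967, 53), 19)) = Mul(-293, Rational(1974, 53)) = Rational(-578382, 53)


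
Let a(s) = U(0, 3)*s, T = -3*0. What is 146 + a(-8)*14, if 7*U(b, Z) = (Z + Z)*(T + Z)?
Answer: -142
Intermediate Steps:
T = 0
U(b, Z) = 2*Z²/7 (U(b, Z) = ((Z + Z)*(0 + Z))/7 = ((2*Z)*Z)/7 = (2*Z²)/7 = 2*Z²/7)
a(s) = 18*s/7 (a(s) = ((2/7)*3²)*s = ((2/7)*9)*s = 18*s/7)
146 + a(-8)*14 = 146 + ((18/7)*(-8))*14 = 146 - 144/7*14 = 146 - 288 = -142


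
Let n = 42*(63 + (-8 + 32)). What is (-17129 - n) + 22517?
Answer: 1734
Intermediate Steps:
n = 3654 (n = 42*(63 + 24) = 42*87 = 3654)
(-17129 - n) + 22517 = (-17129 - 1*3654) + 22517 = (-17129 - 3654) + 22517 = -20783 + 22517 = 1734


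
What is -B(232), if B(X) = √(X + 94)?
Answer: -√326 ≈ -18.055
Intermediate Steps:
B(X) = √(94 + X)
-B(232) = -√(94 + 232) = -√326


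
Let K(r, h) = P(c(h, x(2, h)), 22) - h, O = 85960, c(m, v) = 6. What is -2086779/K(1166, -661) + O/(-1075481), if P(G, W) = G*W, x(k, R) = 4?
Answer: -2244359331979/852856433 ≈ -2631.6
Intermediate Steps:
K(r, h) = 132 - h (K(r, h) = 6*22 - h = 132 - h)
-2086779/K(1166, -661) + O/(-1075481) = -2086779/(132 - 1*(-661)) + 85960/(-1075481) = -2086779/(132 + 661) + 85960*(-1/1075481) = -2086779/793 - 85960/1075481 = -2244359331979/852856433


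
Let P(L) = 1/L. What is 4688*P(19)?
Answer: 4688/19 ≈ 246.74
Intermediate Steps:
4688*P(19) = 4688/19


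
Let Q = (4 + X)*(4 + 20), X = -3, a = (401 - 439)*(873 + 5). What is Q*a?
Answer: -800736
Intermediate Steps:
a = -33364 (a = -38*878 = -33364)
Q = 24 (Q = (4 - 3)*(4 + 20) = 1*24 = 24)
Q*a = 24*(-33364) = -800736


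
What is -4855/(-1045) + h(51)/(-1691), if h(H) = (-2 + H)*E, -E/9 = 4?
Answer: 105823/18601 ≈ 5.6891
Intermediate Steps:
E = -36 (E = -9*4 = -36)
h(H) = 72 - 36*H (h(H) = (-2 + H)*(-36) = 72 - 36*H)
-4855/(-1045) + h(51)/(-1691) = -4855/(-1045) + (72 - 36*51)/(-1691) = -4855*(-1/1045) + (72 - 1836)*(-1/1691) = 971/209 - 1764*(-1/1691) = 971/209 + 1764/1691 = 105823/18601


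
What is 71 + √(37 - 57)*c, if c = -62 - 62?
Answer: 71 - 248*I*√5 ≈ 71.0 - 554.54*I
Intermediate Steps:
c = -124
71 + √(37 - 57)*c = 71 + √(37 - 57)*(-124) = 71 + √(-20)*(-124) = 71 + (2*I*√5)*(-124) = 71 - 248*I*√5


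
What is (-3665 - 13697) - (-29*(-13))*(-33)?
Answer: -4921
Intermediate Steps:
(-3665 - 13697) - (-29*(-13))*(-33) = -17362 - 377*(-33) = -17362 - 1*(-12441) = -17362 + 12441 = -4921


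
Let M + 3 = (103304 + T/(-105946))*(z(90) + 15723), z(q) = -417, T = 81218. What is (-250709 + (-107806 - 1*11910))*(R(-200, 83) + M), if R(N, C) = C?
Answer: -31026336943425666150/52973 ≈ -5.8570e+14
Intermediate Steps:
M = 83758750934079/52973 (M = -3 + (103304 + 81218/(-105946))*(-417 + 15723) = -3 + (103304 + 81218*(-1/105946))*15306 = -3 + (103304 - 40609/52973)*15306 = -3 + (5472282183/52973)*15306 = -3 + 83758751092998/52973 = 83758750934079/52973 ≈ 1.5812e+9)
(-250709 + (-107806 - 1*11910))*(R(-200, 83) + M) = (-250709 + (-107806 - 1*11910))*(83 + 83758750934079/52973) = (-250709 + (-107806 - 11910))*(83758755330838/52973) = (-250709 - 119716)*(83758755330838/52973) = -370425*83758755330838/52973 = -31026336943425666150/52973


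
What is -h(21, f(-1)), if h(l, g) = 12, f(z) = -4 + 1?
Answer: -12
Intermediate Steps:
f(z) = -3
-h(21, f(-1)) = -1*12 = -12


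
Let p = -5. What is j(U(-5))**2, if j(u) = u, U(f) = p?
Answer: 25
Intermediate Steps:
U(f) = -5
j(U(-5))**2 = (-5)**2 = 25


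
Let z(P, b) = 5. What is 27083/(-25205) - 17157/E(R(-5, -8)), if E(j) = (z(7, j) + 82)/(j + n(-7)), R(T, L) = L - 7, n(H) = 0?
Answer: 2161425518/730945 ≈ 2957.0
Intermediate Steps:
R(T, L) = -7 + L
E(j) = 87/j (E(j) = (5 + 82)/(j + 0) = 87/j)
27083/(-25205) - 17157/E(R(-5, -8)) = 27083/(-25205) - 17157/(87/(-7 - 8)) = 27083*(-1/25205) - 17157/(87/(-15)) = -27083/25205 - 17157/(87*(-1/15)) = -27083/25205 - 17157/(-29/5) = -27083/25205 - 17157*(-5/29) = -27083/25205 + 85785/29 = 2161425518/730945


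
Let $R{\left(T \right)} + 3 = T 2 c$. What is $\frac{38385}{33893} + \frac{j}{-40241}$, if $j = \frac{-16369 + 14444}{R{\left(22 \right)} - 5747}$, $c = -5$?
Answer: $\frac{1844299988485}{1628482526322} \approx 1.1325$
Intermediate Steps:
$R{\left(T \right)} = -3 - 10 T$ ($R{\left(T \right)} = -3 + T 2 \left(-5\right) = -3 + 2 T \left(-5\right) = -3 - 10 T$)
$j = \frac{385}{1194}$ ($j = \frac{-16369 + 14444}{\left(-3 - 220\right) - 5747} = - \frac{1925}{\left(-3 - 220\right) - 5747} = - \frac{1925}{-223 - 5747} = - \frac{1925}{-5970} = \left(-1925\right) \left(- \frac{1}{5970}\right) = \frac{385}{1194} \approx 0.32245$)
$\frac{38385}{33893} + \frac{j}{-40241} = \frac{38385}{33893} + \frac{385}{1194 \left(-40241\right)} = 38385 \cdot \frac{1}{33893} + \frac{385}{1194} \left(- \frac{1}{40241}\right) = \frac{38385}{33893} - \frac{385}{48047754} = \frac{1844299988485}{1628482526322}$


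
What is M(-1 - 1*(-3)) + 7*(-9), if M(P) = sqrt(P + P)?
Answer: -61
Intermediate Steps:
M(P) = sqrt(2)*sqrt(P) (M(P) = sqrt(2*P) = sqrt(2)*sqrt(P))
M(-1 - 1*(-3)) + 7*(-9) = sqrt(2)*sqrt(-1 - 1*(-3)) + 7*(-9) = sqrt(2)*sqrt(-1 + 3) - 63 = sqrt(2)*sqrt(2) - 63 = 2 - 63 = -61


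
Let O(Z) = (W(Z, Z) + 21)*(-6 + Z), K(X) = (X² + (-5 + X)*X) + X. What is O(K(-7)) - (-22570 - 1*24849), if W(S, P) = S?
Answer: 65059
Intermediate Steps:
K(X) = X + X² + X*(-5 + X) (K(X) = (X² + X*(-5 + X)) + X = X + X² + X*(-5 + X))
O(Z) = (-6 + Z)*(21 + Z) (O(Z) = (Z + 21)*(-6 + Z) = (21 + Z)*(-6 + Z) = (-6 + Z)*(21 + Z))
O(K(-7)) - (-22570 - 1*24849) = (-126 + (2*(-7)*(-2 - 7))² + 15*(2*(-7)*(-2 - 7))) - (-22570 - 1*24849) = (-126 + (2*(-7)*(-9))² + 15*(2*(-7)*(-9))) - (-22570 - 24849) = (-126 + 126² + 15*126) - 1*(-47419) = (-126 + 15876 + 1890) + 47419 = 17640 + 47419 = 65059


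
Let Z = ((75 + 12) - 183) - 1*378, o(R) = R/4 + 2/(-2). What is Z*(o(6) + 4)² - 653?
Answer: -20503/2 ≈ -10252.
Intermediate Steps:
o(R) = -1 + R/4 (o(R) = R*(¼) + 2*(-½) = R/4 - 1 = -1 + R/4)
Z = -474 (Z = (87 - 183) - 378 = -96 - 378 = -474)
Z*(o(6) + 4)² - 653 = -474*((-1 + (¼)*6) + 4)² - 653 = -474*((-1 + 3/2) + 4)² - 653 = -474*(½ + 4)² - 653 = -474*(9/2)² - 653 = -474*81/4 - 653 = -19197/2 - 653 = -20503/2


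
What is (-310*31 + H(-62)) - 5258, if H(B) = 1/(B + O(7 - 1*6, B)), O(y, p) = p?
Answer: -1843633/124 ≈ -14868.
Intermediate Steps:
H(B) = 1/(2*B) (H(B) = 1/(B + B) = 1/(2*B))
(-310*31 + H(-62)) - 5258 = (-310*31 + (½)/(-62)) - 5258 = (-9610 + (½)*(-1/62)) - 5258 = (-9610 - 1/124) - 5258 = -1191641/124 - 5258 = -1843633/124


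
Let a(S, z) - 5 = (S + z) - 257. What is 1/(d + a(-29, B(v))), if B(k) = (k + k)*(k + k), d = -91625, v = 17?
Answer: -1/90750 ≈ -1.1019e-5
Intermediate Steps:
B(k) = 4*k**2 (B(k) = (2*k)*(2*k) = 4*k**2)
a(S, z) = -252 + S + z (a(S, z) = 5 + ((S + z) - 257) = 5 + (-257 + S + z) = -252 + S + z)
1/(d + a(-29, B(v))) = 1/(-91625 + (-252 - 29 + 4*17**2)) = 1/(-91625 + (-252 - 29 + 4*289)) = 1/(-91625 + (-252 - 29 + 1156)) = 1/(-91625 + 875) = 1/(-90750) = -1/90750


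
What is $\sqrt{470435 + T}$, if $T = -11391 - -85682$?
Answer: $\sqrt{544726} \approx 738.06$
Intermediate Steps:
$T = 74291$ ($T = -11391 + 85682 = 74291$)
$\sqrt{470435 + T} = \sqrt{470435 + 74291} = \sqrt{544726}$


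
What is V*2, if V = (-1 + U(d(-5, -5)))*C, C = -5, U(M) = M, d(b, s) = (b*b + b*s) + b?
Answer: -440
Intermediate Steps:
d(b, s) = b + b**2 + b*s (d(b, s) = (b**2 + b*s) + b = b + b**2 + b*s)
V = -220 (V = (-1 - 5*(1 - 5 - 5))*(-5) = (-1 - 5*(-9))*(-5) = (-1 + 45)*(-5) = 44*(-5) = -220)
V*2 = -220*2 = -440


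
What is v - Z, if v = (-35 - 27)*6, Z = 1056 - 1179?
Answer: -249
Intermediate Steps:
Z = -123
v = -372 (v = -62*6 = -372)
v - Z = -372 - 1*(-123) = -372 + 123 = -249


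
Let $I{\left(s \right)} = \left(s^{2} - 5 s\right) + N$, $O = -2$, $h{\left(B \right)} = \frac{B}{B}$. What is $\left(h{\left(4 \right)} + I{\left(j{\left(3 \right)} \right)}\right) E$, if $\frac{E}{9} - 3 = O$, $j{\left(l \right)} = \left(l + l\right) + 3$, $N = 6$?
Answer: $387$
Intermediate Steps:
$h{\left(B \right)} = 1$
$j{\left(l \right)} = 3 + 2 l$ ($j{\left(l \right)} = 2 l + 3 = 3 + 2 l$)
$E = 9$ ($E = 27 + 9 \left(-2\right) = 27 - 18 = 9$)
$I{\left(s \right)} = 6 + s^{2} - 5 s$ ($I{\left(s \right)} = \left(s^{2} - 5 s\right) + 6 = 6 + s^{2} - 5 s$)
$\left(h{\left(4 \right)} + I{\left(j{\left(3 \right)} \right)}\right) E = \left(1 + \left(6 + \left(3 + 2 \cdot 3\right)^{2} - 5 \left(3 + 2 \cdot 3\right)\right)\right) 9 = \left(1 + \left(6 + \left(3 + 6\right)^{2} - 5 \left(3 + 6\right)\right)\right) 9 = \left(1 + \left(6 + 9^{2} - 45\right)\right) 9 = \left(1 + \left(6 + 81 - 45\right)\right) 9 = \left(1 + 42\right) 9 = 43 \cdot 9 = 387$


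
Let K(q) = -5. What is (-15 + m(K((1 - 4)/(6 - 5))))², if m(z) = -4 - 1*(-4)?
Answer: 225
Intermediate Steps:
m(z) = 0 (m(z) = -4 + 4 = 0)
(-15 + m(K((1 - 4)/(6 - 5))))² = (-15 + 0)² = (-15)² = 225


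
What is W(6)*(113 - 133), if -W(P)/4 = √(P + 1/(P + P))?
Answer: 40*√219/3 ≈ 197.32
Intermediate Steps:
W(P) = -4*√(P + 1/(2*P)) (W(P) = -4*√(P + 1/(P + P)) = -4*√(P + 1/(2*P)))
W(6)*(113 - 133) = (-2*√(2/6 + 4*6))*(113 - 133) = -2*√(2*(⅙) + 24)*(-20) = -2*√(⅓ + 24)*(-20) = -2*√219/3*(-20) = 40*√219/3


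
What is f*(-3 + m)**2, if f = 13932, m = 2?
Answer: 13932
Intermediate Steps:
f*(-3 + m)**2 = 13932*(-3 + 2)**2 = 13932*(-1)**2 = 13932*1 = 13932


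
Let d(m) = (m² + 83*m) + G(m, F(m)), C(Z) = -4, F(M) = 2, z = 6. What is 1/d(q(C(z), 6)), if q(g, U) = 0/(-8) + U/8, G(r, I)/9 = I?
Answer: 16/1293 ≈ 0.012374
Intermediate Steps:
G(r, I) = 9*I
q(g, U) = U/8 (q(g, U) = 0*(-⅛) + U*(⅛) = 0 + U/8 = U/8)
d(m) = 18 + m² + 83*m (d(m) = (m² + 83*m) + 9*2 = (m² + 83*m) + 18 = 18 + m² + 83*m)
1/d(q(C(z), 6)) = 1/(18 + ((⅛)*6)² + 83*((⅛)*6)) = 1/(18 + (¾)² + 83*(¾)) = 1/(18 + 9/16 + 249/4) = 1/(1293/16) = 16/1293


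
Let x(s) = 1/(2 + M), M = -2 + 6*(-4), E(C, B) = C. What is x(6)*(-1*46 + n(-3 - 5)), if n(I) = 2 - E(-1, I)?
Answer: 43/24 ≈ 1.7917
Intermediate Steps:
n(I) = 3 (n(I) = 2 - 1*(-1) = 2 + 1 = 3)
M = -26 (M = -2 - 24 = -26)
x(s) = -1/24 (x(s) = 1/(2 - 26) = 1/(-24) = -1/24)
x(6)*(-1*46 + n(-3 - 5)) = -(-1*46 + 3)/24 = -(-46 + 3)/24 = -1/24*(-43) = 43/24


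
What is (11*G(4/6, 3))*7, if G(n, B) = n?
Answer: 154/3 ≈ 51.333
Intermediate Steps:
(11*G(4/6, 3))*7 = (11*(4/6))*7 = (11*(4*(⅙)))*7 = (11*(⅔))*7 = (22/3)*7 = 154/3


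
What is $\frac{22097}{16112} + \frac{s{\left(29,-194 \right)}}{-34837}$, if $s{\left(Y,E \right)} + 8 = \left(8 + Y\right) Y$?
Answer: $\frac{39612311}{29541776} \approx 1.3409$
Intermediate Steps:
$s{\left(Y,E \right)} = -8 + Y \left(8 + Y\right)$ ($s{\left(Y,E \right)} = -8 + \left(8 + Y\right) Y = -8 + Y \left(8 + Y\right)$)
$\frac{22097}{16112} + \frac{s{\left(29,-194 \right)}}{-34837} = \frac{22097}{16112} + \frac{-8 + 29^{2} + 8 \cdot 29}{-34837} = 22097 \cdot \frac{1}{16112} + \left(-8 + 841 + 232\right) \left(- \frac{1}{34837}\right) = \frac{1163}{848} + 1065 \left(- \frac{1}{34837}\right) = \frac{1163}{848} - \frac{1065}{34837} = \frac{39612311}{29541776}$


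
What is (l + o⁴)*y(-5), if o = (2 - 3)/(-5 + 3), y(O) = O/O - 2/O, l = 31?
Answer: 3479/80 ≈ 43.487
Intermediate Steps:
y(O) = 1 - 2/O
o = ½ (o = -1/(-2) = -1*(-½) = ½ ≈ 0.50000)
(l + o⁴)*y(-5) = (31 + (½)⁴)*((-2 - 5)/(-5)) = (31 + 1/16)*(-⅕*(-7)) = (497/16)*(7/5) = 3479/80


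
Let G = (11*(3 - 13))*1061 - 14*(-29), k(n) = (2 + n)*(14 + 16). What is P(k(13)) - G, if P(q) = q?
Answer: 116754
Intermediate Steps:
k(n) = 60 + 30*n (k(n) = (2 + n)*30 = 60 + 30*n)
G = -116304 (G = (11*(-10))*1061 + 406 = -110*1061 + 406 = -116710 + 406 = -116304)
P(k(13)) - G = (60 + 30*13) - 1*(-116304) = (60 + 390) + 116304 = 450 + 116304 = 116754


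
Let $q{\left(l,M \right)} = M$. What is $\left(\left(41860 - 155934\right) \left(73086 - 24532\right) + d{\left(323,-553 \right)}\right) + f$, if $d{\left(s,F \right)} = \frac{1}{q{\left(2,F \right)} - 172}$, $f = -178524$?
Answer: $- \frac{4015722452001}{725} \approx -5.5389 \cdot 10^{9}$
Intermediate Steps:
$d{\left(s,F \right)} = \frac{1}{-172 + F}$ ($d{\left(s,F \right)} = \frac{1}{F - 172} = \frac{1}{-172 + F}$)
$\left(\left(41860 - 155934\right) \left(73086 - 24532\right) + d{\left(323,-553 \right)}\right) + f = \left(\left(41860 - 155934\right) \left(73086 - 24532\right) + \frac{1}{-172 - 553}\right) - 178524 = \left(\left(-114074\right) 48554 + \frac{1}{-725}\right) - 178524 = \left(-5538748996 - \frac{1}{725}\right) - 178524 = - \frac{4015593022101}{725} - 178524 = - \frac{4015722452001}{725}$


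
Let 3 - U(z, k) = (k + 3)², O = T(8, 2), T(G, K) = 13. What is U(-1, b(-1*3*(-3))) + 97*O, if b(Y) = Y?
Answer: 1120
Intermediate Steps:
O = 13
U(z, k) = 3 - (3 + k)² (U(z, k) = 3 - (k + 3)² = 3 - (3 + k)²)
U(-1, b(-1*3*(-3))) + 97*O = (3 - (3 - 1*3*(-3))²) + 97*13 = (3 - (3 - 3*(-3))²) + 1261 = (3 - (3 + 9)²) + 1261 = (3 - 1*12²) + 1261 = (3 - 1*144) + 1261 = (3 - 144) + 1261 = -141 + 1261 = 1120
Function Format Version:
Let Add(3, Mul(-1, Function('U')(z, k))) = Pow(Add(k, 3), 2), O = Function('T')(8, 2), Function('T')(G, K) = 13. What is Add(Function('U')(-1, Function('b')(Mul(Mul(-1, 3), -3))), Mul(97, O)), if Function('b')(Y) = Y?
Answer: 1120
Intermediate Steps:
O = 13
Function('U')(z, k) = Add(3, Mul(-1, Pow(Add(3, k), 2))) (Function('U')(z, k) = Add(3, Mul(-1, Pow(Add(k, 3), 2))) = Add(3, Mul(-1, Pow(Add(3, k), 2))))
Add(Function('U')(-1, Function('b')(Mul(Mul(-1, 3), -3))), Mul(97, O)) = Add(Add(3, Mul(-1, Pow(Add(3, Mul(Mul(-1, 3), -3)), 2))), Mul(97, 13)) = Add(Add(3, Mul(-1, Pow(Add(3, Mul(-3, -3)), 2))), 1261) = Add(Add(3, Mul(-1, Pow(Add(3, 9), 2))), 1261) = Add(Add(3, Mul(-1, Pow(12, 2))), 1261) = Add(Add(3, Mul(-1, 144)), 1261) = Add(Add(3, -144), 1261) = Add(-141, 1261) = 1120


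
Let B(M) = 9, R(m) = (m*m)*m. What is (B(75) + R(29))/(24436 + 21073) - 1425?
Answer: -64825927/45509 ≈ -1424.5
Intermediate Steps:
R(m) = m³ (R(m) = m²*m = m³)
(B(75) + R(29))/(24436 + 21073) - 1425 = (9 + 29³)/(24436 + 21073) - 1425 = (9 + 24389)/45509 - 1425 = 24398*(1/45509) - 1425 = 24398/45509 - 1425 = -64825927/45509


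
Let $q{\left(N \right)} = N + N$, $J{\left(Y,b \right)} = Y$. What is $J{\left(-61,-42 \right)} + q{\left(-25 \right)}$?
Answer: $-111$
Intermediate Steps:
$q{\left(N \right)} = 2 N$
$J{\left(-61,-42 \right)} + q{\left(-25 \right)} = -61 + 2 \left(-25\right) = -61 - 50 = -111$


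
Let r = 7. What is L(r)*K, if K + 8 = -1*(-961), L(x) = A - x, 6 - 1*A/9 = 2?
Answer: 27637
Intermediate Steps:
A = 36 (A = 54 - 9*2 = 54 - 18 = 36)
L(x) = 36 - x
K = 953 (K = -8 - 1*(-961) = -8 + 961 = 953)
L(r)*K = (36 - 1*7)*953 = (36 - 7)*953 = 29*953 = 27637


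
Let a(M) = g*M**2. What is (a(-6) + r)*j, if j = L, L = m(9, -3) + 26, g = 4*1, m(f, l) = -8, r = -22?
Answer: 2196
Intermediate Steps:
g = 4
a(M) = 4*M**2
L = 18 (L = -8 + 26 = 18)
j = 18
(a(-6) + r)*j = (4*(-6)**2 - 22)*18 = (4*36 - 22)*18 = (144 - 22)*18 = 122*18 = 2196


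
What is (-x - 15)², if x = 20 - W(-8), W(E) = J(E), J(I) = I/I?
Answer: 1156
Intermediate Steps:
J(I) = 1
W(E) = 1
x = 19 (x = 20 - 1*1 = 20 - 1 = 19)
(-x - 15)² = (-1*19 - 15)² = (-19 - 15)² = (-34)² = 1156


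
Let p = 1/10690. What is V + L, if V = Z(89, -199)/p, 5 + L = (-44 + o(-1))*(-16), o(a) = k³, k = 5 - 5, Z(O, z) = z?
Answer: -2126611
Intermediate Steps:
k = 0
o(a) = 0 (o(a) = 0³ = 0)
p = 1/10690 ≈ 9.3545e-5
L = 699 (L = -5 + (-44 + 0)*(-16) = -5 - 44*(-16) = -5 + 704 = 699)
V = -2127310 (V = -199/1/10690 = -199*10690 = -2127310)
V + L = -2127310 + 699 = -2126611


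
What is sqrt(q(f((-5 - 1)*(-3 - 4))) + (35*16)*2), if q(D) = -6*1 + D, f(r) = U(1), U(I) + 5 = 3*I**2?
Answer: 2*sqrt(278) ≈ 33.347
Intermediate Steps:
U(I) = -5 + 3*I**2
f(r) = -2 (f(r) = -5 + 3*1**2 = -5 + 3*1 = -5 + 3 = -2)
q(D) = -6 + D
sqrt(q(f((-5 - 1)*(-3 - 4))) + (35*16)*2) = sqrt((-6 - 2) + (35*16)*2) = sqrt(-8 + 560*2) = sqrt(-8 + 1120) = sqrt(1112) = 2*sqrt(278)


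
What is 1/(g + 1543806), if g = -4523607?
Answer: -1/2979801 ≈ -3.3559e-7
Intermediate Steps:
1/(g + 1543806) = 1/(-4523607 + 1543806) = 1/(-2979801) = -1/2979801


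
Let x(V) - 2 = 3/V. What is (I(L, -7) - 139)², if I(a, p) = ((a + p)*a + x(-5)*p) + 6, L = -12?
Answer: 181476/25 ≈ 7259.0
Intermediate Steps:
x(V) = 2 + 3/V
I(a, p) = 6 + 7*p/5 + a*(a + p) (I(a, p) = ((a + p)*a + (2 + 3/(-5))*p) + 6 = (a*(a + p) + (2 + 3*(-⅕))*p) + 6 = (a*(a + p) + (2 - ⅗)*p) + 6 = (a*(a + p) + 7*p/5) + 6 = (7*p/5 + a*(a + p)) + 6 = 6 + 7*p/5 + a*(a + p))
(I(L, -7) - 139)² = ((6 + (-12)² + (7/5)*(-7) - 12*(-7)) - 139)² = ((6 + 144 - 49/5 + 84) - 139)² = (1121/5 - 139)² = (426/5)² = 181476/25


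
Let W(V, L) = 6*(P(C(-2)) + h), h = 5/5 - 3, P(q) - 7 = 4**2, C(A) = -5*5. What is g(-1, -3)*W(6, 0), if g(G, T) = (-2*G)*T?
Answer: -756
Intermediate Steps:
g(G, T) = -2*G*T
C(A) = -25
P(q) = 23 (P(q) = 7 + 4**2 = 7 + 16 = 23)
h = -2 (h = 5*(1/5) - 3 = 1 - 3 = -2)
W(V, L) = 126 (W(V, L) = 6*(23 - 2) = 6*21 = 126)
g(-1, -3)*W(6, 0) = -2*(-1)*(-3)*126 = -6*126 = -756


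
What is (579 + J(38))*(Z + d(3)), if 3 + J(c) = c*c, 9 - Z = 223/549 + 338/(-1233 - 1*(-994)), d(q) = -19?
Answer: -2383286900/131211 ≈ -18164.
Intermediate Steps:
Z = 1313164/131211 (Z = 9 - (223/549 + 338/(-1233 - 1*(-994))) = 9 - (223*(1/549) + 338/(-1233 + 994)) = 9 - (223/549 + 338/(-239)) = 9 - (223/549 + 338*(-1/239)) = 9 - (223/549 - 338/239) = 9 - 1*(-132265/131211) = 9 + 132265/131211 = 1313164/131211 ≈ 10.008)
J(c) = -3 + c² (J(c) = -3 + c*c = -3 + c²)
(579 + J(38))*(Z + d(3)) = (579 + (-3 + 38²))*(1313164/131211 - 19) = (579 + (-3 + 1444))*(-1179845/131211) = (579 + 1441)*(-1179845/131211) = 2020*(-1179845/131211) = -2383286900/131211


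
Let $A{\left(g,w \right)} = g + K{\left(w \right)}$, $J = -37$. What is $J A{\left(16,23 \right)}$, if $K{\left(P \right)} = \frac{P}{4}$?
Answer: $- \frac{3219}{4} \approx -804.75$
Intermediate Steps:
$K{\left(P \right)} = \frac{P}{4}$ ($K{\left(P \right)} = P \frac{1}{4} = \frac{P}{4}$)
$A{\left(g,w \right)} = g + \frac{w}{4}$
$J A{\left(16,23 \right)} = - 37 \left(16 + \frac{1}{4} \cdot 23\right) = - 37 \left(16 + \frac{23}{4}\right) = \left(-37\right) \frac{87}{4} = - \frac{3219}{4}$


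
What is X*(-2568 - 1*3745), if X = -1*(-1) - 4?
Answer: 18939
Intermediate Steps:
X = -3 (X = 1 - 4 = -3)
X*(-2568 - 1*3745) = -3*(-2568 - 1*3745) = -3*(-2568 - 3745) = -3*(-6313) = 18939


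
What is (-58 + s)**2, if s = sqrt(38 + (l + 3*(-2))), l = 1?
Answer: (58 - sqrt(33))**2 ≈ 2730.6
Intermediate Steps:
s = sqrt(33) (s = sqrt(38 + (1 + 3*(-2))) = sqrt(38 + (1 - 6)) = sqrt(38 - 5) = sqrt(33) ≈ 5.7446)
(-58 + s)**2 = (-58 + sqrt(33))**2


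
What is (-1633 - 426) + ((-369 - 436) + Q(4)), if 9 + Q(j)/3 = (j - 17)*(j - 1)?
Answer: -3008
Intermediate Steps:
Q(j) = -27 + 3*(-1 + j)*(-17 + j) (Q(j) = -27 + 3*((j - 17)*(j - 1)) = -27 + 3*((-17 + j)*(-1 + j)) = -27 + 3*((-1 + j)*(-17 + j)) = -27 + 3*(-1 + j)*(-17 + j))
(-1633 - 426) + ((-369 - 436) + Q(4)) = (-1633 - 426) + ((-369 - 436) + (24 - 54*4 + 3*4²)) = -2059 + (-805 + (24 - 216 + 3*16)) = -2059 + (-805 + (24 - 216 + 48)) = -2059 + (-805 - 144) = -2059 - 949 = -3008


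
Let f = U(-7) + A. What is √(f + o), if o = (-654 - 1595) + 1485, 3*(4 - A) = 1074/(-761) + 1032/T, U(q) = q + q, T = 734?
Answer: 2*I*√15093203197457/279287 ≈ 27.821*I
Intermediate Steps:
U(q) = 2*q
A = 1117642/279287 (A = 4 - (1074/(-761) + 1032/734)/3 = 4 - (1074*(-1/761) + 1032*(1/734))/3 = 4 - (-1074/761 + 516/367)/3 = 4 - ⅓*(-1482/279287) = 4 + 494/279287 = 1117642/279287 ≈ 4.0018)
f = -2792376/279287 (f = 2*(-7) + 1117642/279287 = -14 + 1117642/279287 = -2792376/279287 ≈ -9.9982)
o = -764 (o = -2249 + 1485 = -764)
√(f + o) = √(-2792376/279287 - 764) = √(-216167644/279287) = 2*I*√15093203197457/279287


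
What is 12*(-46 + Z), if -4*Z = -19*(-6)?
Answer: -894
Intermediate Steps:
Z = -57/2 (Z = -(-19)*(-6)/4 = -1/4*114 = -57/2 ≈ -28.500)
12*(-46 + Z) = 12*(-46 - 57/2) = 12*(-149/2) = -894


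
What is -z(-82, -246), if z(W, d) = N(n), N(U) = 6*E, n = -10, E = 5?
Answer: -30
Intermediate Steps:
N(U) = 30 (N(U) = 6*5 = 30)
z(W, d) = 30
-z(-82, -246) = -1*30 = -30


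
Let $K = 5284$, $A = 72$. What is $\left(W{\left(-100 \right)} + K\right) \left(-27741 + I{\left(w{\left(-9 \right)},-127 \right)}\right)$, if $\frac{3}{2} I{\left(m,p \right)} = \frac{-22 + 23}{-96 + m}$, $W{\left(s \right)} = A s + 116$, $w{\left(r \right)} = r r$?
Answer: $49933880$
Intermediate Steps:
$w{\left(r \right)} = r^{2}$
$W{\left(s \right)} = 116 + 72 s$ ($W{\left(s \right)} = 72 s + 116 = 116 + 72 s$)
$I{\left(m,p \right)} = \frac{2}{3 \left(-96 + m\right)}$ ($I{\left(m,p \right)} = \frac{2 \frac{-22 + 23}{-96 + m}}{3} = \frac{2 \cdot 1 \frac{1}{-96 + m}}{3} = \frac{2}{3 \left(-96 + m\right)}$)
$\left(W{\left(-100 \right)} + K\right) \left(-27741 + I{\left(w{\left(-9 \right)},-127 \right)}\right) = \left(\left(116 + 72 \left(-100\right)\right) + 5284\right) \left(-27741 + \frac{2}{3 \left(-96 + \left(-9\right)^{2}\right)}\right) = \left(\left(116 - 7200\right) + 5284\right) \left(-27741 + \frac{2}{3 \left(-96 + 81\right)}\right) = \left(-7084 + 5284\right) \left(-27741 + \frac{2}{3 \left(-15\right)}\right) = - 1800 \left(-27741 + \frac{2}{3} \left(- \frac{1}{15}\right)\right) = - 1800 \left(-27741 - \frac{2}{45}\right) = \left(-1800\right) \left(- \frac{1248347}{45}\right) = 49933880$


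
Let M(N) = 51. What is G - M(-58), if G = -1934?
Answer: -1985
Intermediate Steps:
G - M(-58) = -1934 - 1*51 = -1934 - 51 = -1985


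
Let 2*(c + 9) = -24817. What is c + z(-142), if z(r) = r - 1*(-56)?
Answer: -25007/2 ≈ -12504.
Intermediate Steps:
c = -24835/2 (c = -9 + (½)*(-24817) = -9 - 24817/2 = -24835/2 ≈ -12418.)
z(r) = 56 + r (z(r) = r + 56 = 56 + r)
c + z(-142) = -24835/2 + (56 - 142) = -24835/2 - 86 = -25007/2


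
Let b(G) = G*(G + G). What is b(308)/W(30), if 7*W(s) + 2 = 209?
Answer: 1328096/207 ≈ 6415.9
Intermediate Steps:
b(G) = 2*G² (b(G) = G*(2*G) = 2*G²)
W(s) = 207/7 (W(s) = -2/7 + (⅐)*209 = -2/7 + 209/7 = 207/7)
b(308)/W(30) = (2*308²)/(207/7) = (2*94864)*(7/207) = 189728*(7/207) = 1328096/207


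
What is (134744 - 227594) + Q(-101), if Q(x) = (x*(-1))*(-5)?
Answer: -93355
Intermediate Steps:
Q(x) = 5*x (Q(x) = -x*(-5) = 5*x)
(134744 - 227594) + Q(-101) = (134744 - 227594) + 5*(-101) = -92850 - 505 = -93355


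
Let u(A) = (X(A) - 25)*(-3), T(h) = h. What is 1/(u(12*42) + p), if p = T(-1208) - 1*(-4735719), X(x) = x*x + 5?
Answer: 1/3972523 ≈ 2.5173e-7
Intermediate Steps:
X(x) = 5 + x² (X(x) = x² + 5 = 5 + x²)
u(A) = 60 - 3*A² (u(A) = ((5 + A²) - 25)*(-3) = (-20 + A²)*(-3) = 60 - 3*A²)
p = 4734511 (p = -1208 - 1*(-4735719) = -1208 + 4735719 = 4734511)
1/(u(12*42) + p) = 1/((60 - 3*(12*42)²) + 4734511) = 1/((60 - 3*504²) + 4734511) = 1/((60 - 3*254016) + 4734511) = 1/((60 - 762048) + 4734511) = 1/(-761988 + 4734511) = 1/3972523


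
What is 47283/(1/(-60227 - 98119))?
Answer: -7487073918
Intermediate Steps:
47283/(1/(-60227 - 98119)) = 47283/(1/(-158346)) = 47283/(-1/158346) = 47283*(-158346) = -7487073918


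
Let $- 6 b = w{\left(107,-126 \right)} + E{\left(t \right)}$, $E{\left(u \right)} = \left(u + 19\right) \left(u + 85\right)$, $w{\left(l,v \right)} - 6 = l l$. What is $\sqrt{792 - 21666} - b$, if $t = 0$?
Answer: $\frac{6535}{3} + 7 i \sqrt{426} \approx 2178.3 + 144.48 i$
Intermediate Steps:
$w{\left(l,v \right)} = 6 + l^{2}$ ($w{\left(l,v \right)} = 6 + l l = 6 + l^{2}$)
$E{\left(u \right)} = \left(19 + u\right) \left(85 + u\right)$
$b = - \frac{6535}{3}$ ($b = - \frac{\left(6 + 107^{2}\right) + \left(1615 + 0^{2} + 104 \cdot 0\right)}{6} = - \frac{\left(6 + 11449\right) + \left(1615 + 0 + 0\right)}{6} = - \frac{11455 + 1615}{6} = \left(- \frac{1}{6}\right) 13070 = - \frac{6535}{3} \approx -2178.3$)
$\sqrt{792 - 21666} - b = \sqrt{792 - 21666} - - \frac{6535}{3} = \sqrt{-20874} + \frac{6535}{3} = 7 i \sqrt{426} + \frac{6535}{3} = \frac{6535}{3} + 7 i \sqrt{426}$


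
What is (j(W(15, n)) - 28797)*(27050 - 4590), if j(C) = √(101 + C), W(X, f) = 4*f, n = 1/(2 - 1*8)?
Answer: -646780620 + 22460*√903/3 ≈ -6.4656e+8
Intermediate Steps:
n = -⅙ (n = 1/(2 - 8) = 1/(-6) = -⅙ ≈ -0.16667)
(j(W(15, n)) - 28797)*(27050 - 4590) = (√(101 + 4*(-⅙)) - 28797)*(27050 - 4590) = (√(101 - ⅔) - 28797)*22460 = (√(301/3) - 28797)*22460 = (√903/3 - 28797)*22460 = (-28797 + √903/3)*22460 = -646780620 + 22460*√903/3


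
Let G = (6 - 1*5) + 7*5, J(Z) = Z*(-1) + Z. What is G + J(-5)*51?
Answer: 36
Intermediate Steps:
J(Z) = 0 (J(Z) = -Z + Z = 0)
G = 36 (G = (6 - 5) + 35 = 1 + 35 = 36)
G + J(-5)*51 = 36 + 0*51 = 36 + 0 = 36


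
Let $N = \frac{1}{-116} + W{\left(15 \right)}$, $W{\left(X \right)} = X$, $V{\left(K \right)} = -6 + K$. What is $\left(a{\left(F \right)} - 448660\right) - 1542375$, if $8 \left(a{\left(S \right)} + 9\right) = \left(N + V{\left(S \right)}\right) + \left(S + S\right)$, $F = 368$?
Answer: $- \frac{1847559725}{928} \approx -1.9909 \cdot 10^{6}$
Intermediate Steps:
$N = \frac{1739}{116}$ ($N = \frac{1}{-116} + 15 = - \frac{1}{116} + 15 = \frac{1739}{116} \approx 14.991$)
$a{\left(S \right)} = - \frac{7309}{928} + \frac{3 S}{8}$ ($a{\left(S \right)} = -9 + \frac{\left(\frac{1739}{116} + \left(-6 + S\right)\right) + \left(S + S\right)}{8} = -9 + \frac{\left(\frac{1043}{116} + S\right) + 2 S}{8} = -9 + \frac{\frac{1043}{116} + 3 S}{8} = -9 + \left(\frac{1043}{928} + \frac{3 S}{8}\right) = - \frac{7309}{928} + \frac{3 S}{8}$)
$\left(a{\left(F \right)} - 448660\right) - 1542375 = \left(\left(- \frac{7309}{928} + \frac{3}{8} \cdot 368\right) - 448660\right) - 1542375 = \left(\left(- \frac{7309}{928} + 138\right) - 448660\right) - 1542375 = \left(\frac{120755}{928} - 448660\right) - 1542375 = - \frac{416235725}{928} - 1542375 = - \frac{1847559725}{928}$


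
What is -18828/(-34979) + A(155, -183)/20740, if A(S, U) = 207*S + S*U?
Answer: 26030730/36273223 ≈ 0.71763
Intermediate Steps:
-18828/(-34979) + A(155, -183)/20740 = -18828/(-34979) + (155*(207 - 183))/20740 = -18828*(-1/34979) + (155*24)*(1/20740) = 18828/34979 + 3720*(1/20740) = 18828/34979 + 186/1037 = 26030730/36273223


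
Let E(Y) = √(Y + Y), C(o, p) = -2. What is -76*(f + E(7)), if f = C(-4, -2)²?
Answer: -304 - 76*√14 ≈ -588.37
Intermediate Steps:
E(Y) = √2*√Y (E(Y) = √(2*Y) = √2*√Y)
f = 4 (f = (-2)² = 4)
-76*(f + E(7)) = -76*(4 + √2*√7) = -76*(4 + √14) = -304 - 76*√14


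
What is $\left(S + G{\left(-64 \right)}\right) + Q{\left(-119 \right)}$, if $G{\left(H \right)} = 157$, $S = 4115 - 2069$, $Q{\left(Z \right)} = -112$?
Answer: $2091$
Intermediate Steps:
$S = 2046$
$\left(S + G{\left(-64 \right)}\right) + Q{\left(-119 \right)} = \left(2046 + 157\right) - 112 = 2203 - 112 = 2091$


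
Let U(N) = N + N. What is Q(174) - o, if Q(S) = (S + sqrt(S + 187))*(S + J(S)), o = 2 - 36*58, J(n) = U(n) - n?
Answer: 69250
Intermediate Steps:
U(N) = 2*N
J(n) = n (J(n) = 2*n - n = n)
o = -2086 (o = 2 - 2088 = -2086)
Q(S) = 2*S*(S + sqrt(187 + S)) (Q(S) = (S + sqrt(S + 187))*(S + S) = (S + sqrt(187 + S))*(2*S) = 2*S*(S + sqrt(187 + S)))
Q(174) - o = 2*174*(174 + sqrt(187 + 174)) - 1*(-2086) = 2*174*(174 + sqrt(361)) + 2086 = 2*174*(174 + 19) + 2086 = 2*174*193 + 2086 = 67164 + 2086 = 69250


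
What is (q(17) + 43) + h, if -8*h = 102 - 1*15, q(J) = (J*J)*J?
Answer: 39561/8 ≈ 4945.1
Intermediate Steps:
q(J) = J³ (q(J) = J²*J = J³)
h = -87/8 (h = -(102 - 1*15)/8 = -(102 - 15)/8 = -⅛*87 = -87/8 ≈ -10.875)
(q(17) + 43) + h = (17³ + 43) - 87/8 = (4913 + 43) - 87/8 = 4956 - 87/8 = 39561/8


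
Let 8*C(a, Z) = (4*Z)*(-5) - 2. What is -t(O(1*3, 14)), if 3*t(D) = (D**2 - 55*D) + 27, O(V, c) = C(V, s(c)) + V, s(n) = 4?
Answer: -2551/16 ≈ -159.44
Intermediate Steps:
C(a, Z) = -1/4 - 5*Z/2 (C(a, Z) = ((4*Z)*(-5) - 2)/8 = (-20*Z - 2)/8 = (-2 - 20*Z)/8 = -1/4 - 5*Z/2)
O(V, c) = -41/4 + V (O(V, c) = (-1/4 - 5/2*4) + V = (-1/4 - 10) + V = -41/4 + V)
t(D) = 9 - 55*D/3 + D**2/3 (t(D) = ((D**2 - 55*D) + 27)/3 = (27 + D**2 - 55*D)/3 = 9 - 55*D/3 + D**2/3)
-t(O(1*3, 14)) = -(9 - 55*(-41/4 + 1*3)/3 + (-41/4 + 1*3)**2/3) = -(9 - 55*(-41/4 + 3)/3 + (-41/4 + 3)**2/3) = -(9 - 55/3*(-29/4) + (-29/4)**2/3) = -(9 + 1595/12 + (1/3)*(841/16)) = -(9 + 1595/12 + 841/48) = -1*2551/16 = -2551/16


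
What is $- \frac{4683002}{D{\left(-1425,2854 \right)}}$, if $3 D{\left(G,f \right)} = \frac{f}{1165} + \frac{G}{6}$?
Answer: $\frac{32734183980}{547667} \approx 59770.0$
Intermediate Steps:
$D{\left(G,f \right)} = \frac{G}{18} + \frac{f}{3495}$ ($D{\left(G,f \right)} = \frac{\frac{f}{1165} + \frac{G}{6}}{3} = \frac{\frac{G}{6} + \frac{f}{1165}}{3} = \frac{G}{18} + \frac{f}{3495}$)
$- \frac{4683002}{D{\left(-1425,2854 \right)}} = - \frac{4683002}{\frac{1}{18} \left(-1425\right) + \frac{1}{3495} \cdot 2854} = - \frac{4683002}{- \frac{475}{6} + \frac{2854}{3495}} = - \frac{4683002}{- \frac{547667}{6990}} = \left(-4683002\right) \left(- \frac{6990}{547667}\right) = \frac{32734183980}{547667}$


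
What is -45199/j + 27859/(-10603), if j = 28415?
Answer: -1270858482/301284245 ≈ -4.2181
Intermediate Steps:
-45199/j + 27859/(-10603) = -45199/28415 + 27859/(-10603) = -45199*1/28415 + 27859*(-1/10603) = -45199/28415 - 27859/10603 = -1270858482/301284245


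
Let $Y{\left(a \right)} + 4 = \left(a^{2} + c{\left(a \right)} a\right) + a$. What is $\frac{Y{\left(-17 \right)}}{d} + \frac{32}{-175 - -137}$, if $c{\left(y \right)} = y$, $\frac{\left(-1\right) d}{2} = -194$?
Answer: $\frac{4375}{7372} \approx 0.59346$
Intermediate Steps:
$d = 388$ ($d = \left(-2\right) \left(-194\right) = 388$)
$Y{\left(a \right)} = -4 + a + 2 a^{2}$ ($Y{\left(a \right)} = -4 + \left(\left(a^{2} + a a\right) + a\right) = -4 + \left(\left(a^{2} + a^{2}\right) + a\right) = -4 + \left(2 a^{2} + a\right) = -4 + \left(a + 2 a^{2}\right) = -4 + a + 2 a^{2}$)
$\frac{Y{\left(-17 \right)}}{d} + \frac{32}{-175 - -137} = \frac{-4 - 17 + 2 \left(-17\right)^{2}}{388} + \frac{32}{-175 - -137} = \left(-4 - 17 + 2 \cdot 289\right) \frac{1}{388} + \frac{32}{-175 + 137} = \left(-4 - 17 + 578\right) \frac{1}{388} + \frac{32}{-38} = 557 \cdot \frac{1}{388} + 32 \left(- \frac{1}{38}\right) = \frac{557}{388} - \frac{16}{19} = \frac{4375}{7372}$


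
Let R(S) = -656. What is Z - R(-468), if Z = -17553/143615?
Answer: 94193887/143615 ≈ 655.88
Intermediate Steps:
Z = -17553/143615 (Z = -17553*1/143615 = -17553/143615 ≈ -0.12222)
Z - R(-468) = -17553/143615 - 1*(-656) = -17553/143615 + 656 = 94193887/143615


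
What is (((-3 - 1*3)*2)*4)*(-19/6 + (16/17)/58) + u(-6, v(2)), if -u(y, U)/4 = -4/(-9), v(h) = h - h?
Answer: 663080/4437 ≈ 149.44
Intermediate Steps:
v(h) = 0
u(y, U) = -16/9 (u(y, U) = -(-16)/(-9) = -(-16)*(-1)/9 = -4*4/9 = -16/9)
(((-3 - 1*3)*2)*4)*(-19/6 + (16/17)/58) + u(-6, v(2)) = (((-3 - 1*3)*2)*4)*(-19/6 + (16/17)/58) - 16/9 = (((-3 - 3)*2)*4)*(-19*1/6 + (16*(1/17))*(1/58)) - 16/9 = (-6*2*4)*(-19/6 + (16/17)*(1/58)) - 16/9 = (-12*4)*(-19/6 + 8/493) - 16/9 = -48*(-9319/2958) - 16/9 = 74552/493 - 16/9 = 663080/4437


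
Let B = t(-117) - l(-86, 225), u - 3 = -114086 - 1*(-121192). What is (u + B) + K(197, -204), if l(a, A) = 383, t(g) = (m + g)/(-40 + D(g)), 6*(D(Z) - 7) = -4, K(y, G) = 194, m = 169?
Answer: 698764/101 ≈ 6918.5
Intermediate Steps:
u = 7109 (u = 3 + (-114086 - 1*(-121192)) = 3 + (-114086 + 121192) = 3 + 7106 = 7109)
D(Z) = 19/3 (D(Z) = 7 + (1/6)*(-4) = 7 - 2/3 = 19/3)
t(g) = -507/101 - 3*g/101 (t(g) = (169 + g)/(-40 + 19/3) = (169 + g)/(-101/3) = (169 + g)*(-3/101) = -507/101 - 3*g/101)
B = -38839/101 (B = (-507/101 - 3/101*(-117)) - 1*383 = (-507/101 + 351/101) - 383 = -156/101 - 383 = -38839/101 ≈ -384.54)
(u + B) + K(197, -204) = (7109 - 38839/101) + 194 = 679170/101 + 194 = 698764/101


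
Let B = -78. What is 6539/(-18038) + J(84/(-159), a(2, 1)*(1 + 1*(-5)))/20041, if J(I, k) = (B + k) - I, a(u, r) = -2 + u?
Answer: -7019613275/19159476574 ≈ -0.36638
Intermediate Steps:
J(I, k) = -78 + k - I (J(I, k) = (-78 + k) - I = -78 + k - I)
6539/(-18038) + J(84/(-159), a(2, 1)*(1 + 1*(-5)))/20041 = 6539/(-18038) + (-78 + (-2 + 2)*(1 + 1*(-5)) - 84/(-159))/20041 = 6539*(-1/18038) + (-78 + 0*(1 - 5) - 84*(-1)/159)*(1/20041) = -6539/18038 + (-78 + 0*(-4) - 1*(-28/53))*(1/20041) = -6539/18038 + (-78 + 0 + 28/53)*(1/20041) = -6539/18038 - 4106/53*1/20041 = -6539/18038 - 4106/1062173 = -7019613275/19159476574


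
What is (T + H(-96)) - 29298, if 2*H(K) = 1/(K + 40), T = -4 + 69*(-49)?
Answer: -3660497/112 ≈ -32683.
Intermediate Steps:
T = -3385 (T = -4 - 3381 = -3385)
H(K) = 1/(2*(40 + K)) (H(K) = 1/(2*(K + 40)) = 1/(2*(40 + K)))
(T + H(-96)) - 29298 = (-3385 + 1/(2*(40 - 96))) - 29298 = (-3385 + (½)/(-56)) - 29298 = (-3385 + (½)*(-1/56)) - 29298 = (-3385 - 1/112) - 29298 = -379121/112 - 29298 = -3660497/112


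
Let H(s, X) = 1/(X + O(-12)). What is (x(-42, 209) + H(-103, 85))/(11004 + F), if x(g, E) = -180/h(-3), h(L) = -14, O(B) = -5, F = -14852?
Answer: -7207/2154880 ≈ -0.0033445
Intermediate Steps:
H(s, X) = 1/(-5 + X) (H(s, X) = 1/(X - 5) = 1/(-5 + X))
x(g, E) = 90/7 (x(g, E) = -180/(-14) = -180*(-1/14) = 90/7)
(x(-42, 209) + H(-103, 85))/(11004 + F) = (90/7 + 1/(-5 + 85))/(11004 - 14852) = (90/7 + 1/80)/(-3848) = (90/7 + 1/80)*(-1/3848) = (7207/560)*(-1/3848) = -7207/2154880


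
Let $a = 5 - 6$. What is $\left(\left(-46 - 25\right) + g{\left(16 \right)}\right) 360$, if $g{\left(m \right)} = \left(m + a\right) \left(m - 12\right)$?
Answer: $-3960$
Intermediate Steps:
$a = -1$ ($a = 5 - 6 = -1$)
$g{\left(m \right)} = \left(-1 + m\right) \left(-12 + m\right)$ ($g{\left(m \right)} = \left(m - 1\right) \left(m - 12\right) = \left(-1 + m\right) \left(-12 + m\right)$)
$\left(\left(-46 - 25\right) + g{\left(16 \right)}\right) 360 = \left(\left(-46 - 25\right) + \left(12 + 16^{2} - 208\right)\right) 360 = \left(\left(-46 - 25\right) + \left(12 + 256 - 208\right)\right) 360 = \left(-71 + 60\right) 360 = \left(-11\right) 360 = -3960$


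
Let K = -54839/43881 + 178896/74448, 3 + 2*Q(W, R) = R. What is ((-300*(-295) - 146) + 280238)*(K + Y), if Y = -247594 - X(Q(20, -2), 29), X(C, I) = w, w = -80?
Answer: -689905257676080768/7562159 ≈ -9.1231e+10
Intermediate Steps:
Q(W, R) = -3/2 + R/2
X(C, I) = -80
Y = -247514 (Y = -247594 - 1*(-80) = -247594 + 80 = -247514)
K = 8721022/7562159 (K = -54839*1/43881 + 178896*(1/74448) = -54839/43881 + 3727/1551 = 8721022/7562159 ≈ 1.1532)
((-300*(-295) - 146) + 280238)*(K + Y) = ((-300*(-295) - 146) + 280238)*(8721022/7562159 - 247514) = ((88500 - 146) + 280238)*(-1871731501704/7562159) = (88354 + 280238)*(-1871731501704/7562159) = 368592*(-1871731501704/7562159) = -689905257676080768/7562159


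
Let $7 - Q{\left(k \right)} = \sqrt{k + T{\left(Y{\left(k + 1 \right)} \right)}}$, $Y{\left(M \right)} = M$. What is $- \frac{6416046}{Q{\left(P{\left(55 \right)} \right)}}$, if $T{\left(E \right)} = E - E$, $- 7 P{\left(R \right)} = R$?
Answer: $- \frac{157193127}{199} - \frac{3208023 i \sqrt{385}}{199} \approx -7.8992 \cdot 10^{5} - 3.1631 \cdot 10^{5} i$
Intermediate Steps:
$P{\left(R \right)} = - \frac{R}{7}$
$T{\left(E \right)} = 0$
$Q{\left(k \right)} = 7 - \sqrt{k}$ ($Q{\left(k \right)} = 7 - \sqrt{k + 0} = 7 - \sqrt{k}$)
$- \frac{6416046}{Q{\left(P{\left(55 \right)} \right)}} = - \frac{6416046}{7 - \sqrt{\left(- \frac{1}{7}\right) 55}} = - \frac{6416046}{7 - \sqrt{- \frac{55}{7}}} = - \frac{6416046}{7 - \frac{i \sqrt{385}}{7}}$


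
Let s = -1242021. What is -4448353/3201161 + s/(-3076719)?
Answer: -3236807669142/3283024290253 ≈ -0.98592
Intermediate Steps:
-4448353/3201161 + s/(-3076719) = -4448353/3201161 - 1242021/(-3076719) = -4448353*1/3201161 - 1242021*(-1/3076719) = -4448353/3201161 + 414007/1025573 = -3236807669142/3283024290253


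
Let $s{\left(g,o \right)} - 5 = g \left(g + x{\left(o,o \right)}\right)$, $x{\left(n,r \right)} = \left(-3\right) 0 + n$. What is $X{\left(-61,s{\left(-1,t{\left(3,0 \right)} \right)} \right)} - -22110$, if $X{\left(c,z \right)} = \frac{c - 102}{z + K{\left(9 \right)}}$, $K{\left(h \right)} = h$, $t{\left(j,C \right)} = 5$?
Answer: $\frac{220937}{10} \approx 22094.0$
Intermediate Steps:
$x{\left(n,r \right)} = n$ ($x{\left(n,r \right)} = 0 + n = n$)
$s{\left(g,o \right)} = 5 + g \left(g + o\right)$
$X{\left(c,z \right)} = \frac{-102 + c}{9 + z}$ ($X{\left(c,z \right)} = \frac{c - 102}{z + 9} = \frac{c - 102}{9 + z} = \frac{-102 + c}{9 + z}$)
$X{\left(-61,s{\left(-1,t{\left(3,0 \right)} \right)} \right)} - -22110 = \frac{-102 - 61}{9 + \left(5 + \left(-1\right)^{2} - 5\right)} - -22110 = \frac{1}{9 + \left(5 + 1 - 5\right)} \left(-163\right) + 22110 = \frac{1}{9 + 1} \left(-163\right) + 22110 = \frac{1}{10} \left(-163\right) + 22110 = - \frac{163}{10} + 22110 = \frac{220937}{10}$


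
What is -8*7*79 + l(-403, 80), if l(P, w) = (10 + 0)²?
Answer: -4324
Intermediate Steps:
l(P, w) = 100 (l(P, w) = 10² = 100)
-8*7*79 + l(-403, 80) = -8*7*79 + 100 = -56*79 + 100 = -4424 + 100 = -4324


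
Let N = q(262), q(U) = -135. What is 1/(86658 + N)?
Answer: 1/86523 ≈ 1.1558e-5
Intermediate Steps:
N = -135
1/(86658 + N) = 1/(86658 - 135) = 1/86523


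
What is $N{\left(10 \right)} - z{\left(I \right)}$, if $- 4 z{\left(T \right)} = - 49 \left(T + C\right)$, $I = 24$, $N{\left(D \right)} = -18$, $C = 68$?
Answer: $-1145$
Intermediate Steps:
$z{\left(T \right)} = 833 + \frac{49 T}{4}$ ($z{\left(T \right)} = - \frac{\left(-49\right) \left(T + 68\right)}{4} = - \frac{\left(-49\right) \left(68 + T\right)}{4} = - \frac{-3332 - 49 T}{4} = 833 + \frac{49 T}{4}$)
$N{\left(10 \right)} - z{\left(I \right)} = -18 - \left(833 + \frac{49}{4} \cdot 24\right) = -18 - \left(833 + 294\right) = -18 - 1127 = -1145$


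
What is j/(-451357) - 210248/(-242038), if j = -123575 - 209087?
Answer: 87706875846/54622772783 ≈ 1.6057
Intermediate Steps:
j = -332662
j/(-451357) - 210248/(-242038) = -332662/(-451357) - 210248/(-242038) = -332662*(-1/451357) - 210248*(-1/242038) = 332662/451357 + 105124/121019 = 87706875846/54622772783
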